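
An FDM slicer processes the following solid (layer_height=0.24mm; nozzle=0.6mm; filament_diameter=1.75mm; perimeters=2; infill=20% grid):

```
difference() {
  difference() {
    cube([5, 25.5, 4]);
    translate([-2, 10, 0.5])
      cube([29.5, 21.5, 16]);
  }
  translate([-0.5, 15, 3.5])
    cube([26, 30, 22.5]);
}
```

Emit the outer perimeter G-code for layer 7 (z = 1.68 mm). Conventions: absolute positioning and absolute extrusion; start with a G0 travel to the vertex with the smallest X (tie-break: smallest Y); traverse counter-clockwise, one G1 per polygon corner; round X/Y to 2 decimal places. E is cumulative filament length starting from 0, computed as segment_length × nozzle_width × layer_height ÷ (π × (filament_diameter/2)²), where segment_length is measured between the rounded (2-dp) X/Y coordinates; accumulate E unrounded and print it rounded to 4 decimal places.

G0 X0.00 Y0.00 Z1.68
G1 X5.00 Y0.00 E0.2993
G1 X5.00 Y10.00 E0.8980
G1 X0.00 Y10.00 E1.1974
G1 X0.00 Y0.00 E1.7960

At z = 1.68 mm: the cube (footprint 5×25.5) is included at this height; the cube at (-2, 10) (footprint 29.5×21.5) is included at this height; Subtracting the remaining from the first: starting from the 5×25.5 cube, the 29.5×21.5 cube at (-2, 10) partially overlaps it — only the 77.50 mm² overlap (of its 634.25 mm²) is removed, clipping the outline — 1 connected region; the cube at (-0.5, 15) is not intersected at this z (z outside [3.5, 26]); Taking the first minus the rest: none of the subtracted shapes is present at this height, so the result so far is unchanged — 1 connected region. The outline is a single polygon with 4 vertices. Extrusion per mm of travel: 0.6 × 0.24 / (π × 0.875²) = 0.059868. Accumulating E over each segment gives final E = 1.7960.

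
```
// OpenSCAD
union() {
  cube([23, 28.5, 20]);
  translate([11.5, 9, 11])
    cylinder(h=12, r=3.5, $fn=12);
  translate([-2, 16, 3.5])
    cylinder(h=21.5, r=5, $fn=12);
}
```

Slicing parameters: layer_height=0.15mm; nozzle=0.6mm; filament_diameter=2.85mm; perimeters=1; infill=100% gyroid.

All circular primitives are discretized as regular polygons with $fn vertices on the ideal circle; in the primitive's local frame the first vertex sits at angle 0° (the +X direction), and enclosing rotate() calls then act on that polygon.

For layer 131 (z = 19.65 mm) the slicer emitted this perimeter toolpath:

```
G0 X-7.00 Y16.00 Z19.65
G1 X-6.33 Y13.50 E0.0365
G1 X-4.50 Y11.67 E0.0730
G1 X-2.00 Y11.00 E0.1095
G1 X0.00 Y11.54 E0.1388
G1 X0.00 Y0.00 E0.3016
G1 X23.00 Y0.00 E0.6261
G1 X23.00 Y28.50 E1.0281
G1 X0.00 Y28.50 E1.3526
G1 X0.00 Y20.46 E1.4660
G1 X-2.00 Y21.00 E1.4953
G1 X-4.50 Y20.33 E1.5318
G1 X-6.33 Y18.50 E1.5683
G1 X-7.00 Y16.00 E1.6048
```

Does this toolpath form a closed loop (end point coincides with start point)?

Start point (G0): (-7.00, 16.00). End point (last G1): the path returns to the start — closed.

yes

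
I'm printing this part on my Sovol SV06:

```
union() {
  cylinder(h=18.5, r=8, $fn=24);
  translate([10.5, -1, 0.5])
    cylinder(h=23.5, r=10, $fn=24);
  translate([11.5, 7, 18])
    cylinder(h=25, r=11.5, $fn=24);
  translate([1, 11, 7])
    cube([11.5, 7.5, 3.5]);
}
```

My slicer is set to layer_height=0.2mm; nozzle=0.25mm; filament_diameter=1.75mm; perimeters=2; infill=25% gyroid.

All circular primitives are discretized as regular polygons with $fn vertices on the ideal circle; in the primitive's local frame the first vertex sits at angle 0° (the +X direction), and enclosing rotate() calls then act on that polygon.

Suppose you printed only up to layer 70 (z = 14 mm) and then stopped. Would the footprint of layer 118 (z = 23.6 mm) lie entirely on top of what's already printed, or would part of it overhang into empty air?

part overhangs

Compare the two slices. At z = 14: the r=8 cylinder contributes a regular 24-gon of circumradius 8 (area = (24/2)·8.000²·sin(360°/24) = 198.77 mm²); the r=10 cylinder at (10.5, -1) gives a regular 24-gon of circumradius 10 (constant along its height) (area = (24/2)·10.000²·sin(360°/24) = 310.58 mm²); the cylinder at (11.5, 7) does not reach this height (z outside [18, 43]); the cube at (1, 11) is not intersected at this z (z outside [7, 10.5]); Combining (union): the regions partially overlap — summed areas 509.36 mm² minus the doubly-counted overlap 73.51 mm² gives 435.85 mm² — area = 435.85 mm². At z = 23.6: the cylinder is not intersected at this z (z outside [0, 18.5]); the r=10 cylinder at (10.5, -1) contributes a regular 24-gon of circumradius 10 (area = (24/2)·10.000²·sin(360°/24) = 310.58 mm²); the r=11.5 cylinder at (11.5, 7) gives a regular 24-gon of circumradius 11.5 (constant along its height) (area = (24/2)·11.500²·sin(360°/24) = 410.75 mm²); the cube at (1, 11) is absent (z outside [7, 10.5]); Combining (union): the regions partially overlap — summed areas 721.33 mm² minus the doubly-counted overlap 189.32 mm² gives 532.01 mm² — area = 532.01 mm². Checking containment: at z = 23.6 the cross-section extends beyond the z = 14 cross-section by about 209.31 mm².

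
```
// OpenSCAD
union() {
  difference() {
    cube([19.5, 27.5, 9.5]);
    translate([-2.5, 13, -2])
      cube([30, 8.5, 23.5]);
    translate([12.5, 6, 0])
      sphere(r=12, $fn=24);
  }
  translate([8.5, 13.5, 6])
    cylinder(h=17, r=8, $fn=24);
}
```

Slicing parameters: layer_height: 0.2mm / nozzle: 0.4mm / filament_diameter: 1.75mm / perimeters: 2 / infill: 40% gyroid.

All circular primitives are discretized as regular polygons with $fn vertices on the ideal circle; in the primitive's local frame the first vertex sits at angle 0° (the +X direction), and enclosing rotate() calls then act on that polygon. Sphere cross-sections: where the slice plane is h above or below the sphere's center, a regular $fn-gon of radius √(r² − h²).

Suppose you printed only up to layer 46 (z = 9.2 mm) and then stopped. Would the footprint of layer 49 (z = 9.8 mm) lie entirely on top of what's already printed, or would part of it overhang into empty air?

Compare the two slices. At z = 9.2: the cube is present — its section is the full 19.5×27.5 rectangle (area 536.25 mm²); the 30×8.5 cube at (-2.5, 13) contributes its full rectangle (area 255.00 mm²); the sphere at (12.5, 6): section is a regular 24-gon, circumradius = √(r²−h²) = √(12²−9.2²) = 7.705 (area = (24/2)·7.705²·sin(360°/24) = 184.36 mm²); After the difference (first − rest): starting from the 19.5×27.5 cube (536.25 mm²), the 30×8.5 cube at (-2.5, 13) partially overlaps it — only the 165.75 mm² overlap (of its 255.00 mm²) is removed, clipping the outline; the r=12 sphere at (12.5, 6) partially overlaps it — only the 168.05 mm² overlap (of its 184.36 mm²) is removed, clipping the outline — area = 202.45 mm²; the r=8 cylinder at (8.5, 13.5) gives a regular 24-gon of circumradius 8 (constant along its height) (area = (24/2)·8.000²·sin(360°/24) = 198.77 mm²); Taking the union: the regions partially overlap — summed areas 401.22 mm² minus the doubly-counted overlap 28.56 mm² gives 372.66 mm² — area = 372.66 mm². At z = 9.8: the cube is absent (z outside [0, 9.5]); the 30×8.5 cube at (-2.5, 13) contributes its full rectangle (area 255.00 mm²); the r=12 sphere at (12.5, 6) slices to a regular 24-gon of circumradius 6.925 (√(r²−h²) with h=9.8 from center) (area = (24/2)·6.925²·sin(360°/24) = 148.96 mm²); Subtracting the remaining from the first: the first operand is absent here, so nothing remains; the cylinder at (8.5, 13.5): section is a regular 24-gon, circumradius r=8 (area = (24/2)·8.000²·sin(360°/24) = 198.77 mm²); Combining (union): only the r=8 cylinder at (8.5, 13.5) is present, so the union is just that shape — area = 198.77 mm². Checking containment: the cross-section at z = 9.8 is a subset of the cross-section at z = 9.2.

entirely on top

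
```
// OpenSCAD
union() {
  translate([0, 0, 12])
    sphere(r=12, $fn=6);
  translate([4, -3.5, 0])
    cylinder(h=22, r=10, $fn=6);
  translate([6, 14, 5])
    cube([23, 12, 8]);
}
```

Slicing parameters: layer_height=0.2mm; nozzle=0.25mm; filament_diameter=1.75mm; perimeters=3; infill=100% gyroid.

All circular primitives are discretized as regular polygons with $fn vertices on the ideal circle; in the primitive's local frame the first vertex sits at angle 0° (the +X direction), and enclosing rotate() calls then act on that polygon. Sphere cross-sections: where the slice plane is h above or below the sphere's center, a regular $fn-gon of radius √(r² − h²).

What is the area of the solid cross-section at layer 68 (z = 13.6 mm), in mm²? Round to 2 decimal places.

At z = 13.6 mm: the r=12 sphere slices to a regular 6-gon of circumradius 11.893 (√(r²−h²) with h=1.6 from center) (area = (6/2)·11.893²·sin(360°/6) = 367.47 mm²); the r=10 cylinder at (4, -3.5) contributes a regular 6-gon of circumradius 10 (area = (6/2)·10.000²·sin(360°/6) = 259.81 mm²); the cube at (6, 14) is not intersected at this z (z outside [5, 13]); Combining (union): the regions partially overlap — summed areas 627.28 mm² minus the doubly-counted overlap 203.31 mm² gives 423.97 mm² — area = 423.97 mm². Overall, the cross-section is a single solid region. Net area = 423.97 mm².

423.97 mm²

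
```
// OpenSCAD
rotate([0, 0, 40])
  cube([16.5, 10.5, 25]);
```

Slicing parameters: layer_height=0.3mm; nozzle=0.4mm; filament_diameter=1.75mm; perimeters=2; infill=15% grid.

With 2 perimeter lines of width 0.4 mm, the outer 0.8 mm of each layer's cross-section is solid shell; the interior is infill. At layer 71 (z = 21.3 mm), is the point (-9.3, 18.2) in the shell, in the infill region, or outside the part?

outside

At z = 21.3 mm: the 16.5×10.5 cube contributes its full rectangle; (whole slice rotated 40° about Z — lengths, areas and connectivity unchanged). Overall, the cross-section is a single solid region. Undo the 40° rotation: the query point maps to (4.575, 19.920) in the un-rotated model frame. The nearest boundary edge runs (16.50, 10.50)→(0.00, 10.50); distance from the point to it = 9.42 mm. The point is not inside any of the regions above, so it lies outside the cross-section (9.42 mm from the nearest boundary).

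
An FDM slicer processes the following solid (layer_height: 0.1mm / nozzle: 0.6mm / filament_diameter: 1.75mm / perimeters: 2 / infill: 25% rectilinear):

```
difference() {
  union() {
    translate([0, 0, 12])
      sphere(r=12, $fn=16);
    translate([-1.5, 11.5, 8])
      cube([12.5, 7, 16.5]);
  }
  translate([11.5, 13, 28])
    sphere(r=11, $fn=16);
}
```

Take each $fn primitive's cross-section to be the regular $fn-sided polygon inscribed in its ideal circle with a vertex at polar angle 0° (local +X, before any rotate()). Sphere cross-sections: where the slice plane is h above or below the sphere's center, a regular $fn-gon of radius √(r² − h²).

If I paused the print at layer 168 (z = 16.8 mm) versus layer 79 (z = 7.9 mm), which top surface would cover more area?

Layer 168 (z = 16.8): the sphere: section is a regular 16-gon, circumradius = √(r²−h²) = √(12²−4.8²) = 10.998 (area = (16/2)·10.998²·sin(360°/16) = 370.32 mm²); the cube at (-1.5, 11.5) is present — its section is the full 12.5×7 rectangle (area 87.50 mm²); Merging all regions: the 2 present regions are separate (no shared area or edge), so areas and boundary lengths simply add and each stays a separate island — area = 457.82 mm²; the sphere at (11.5, 13) is absent (|z−center|=11.200 > r=11); After the difference (first − rest): none of the subtracted shapes is present at this height, so the result so far is unchanged — area = 457.82 mm². So its area = 457.82 mm². Layer 79 (z = 7.9): the sphere: section is a regular 16-gon, circumradius = √(r²−h²) = √(12²−4.1²) = 11.278 (area = (16/2)·11.278²·sin(360°/16) = 389.39 mm²); the cube at (-1.5, 11.5) is absent (z outside [8, 24.5]); Merging all regions: only the r=12 sphere is present, so the union is just that shape — area = 389.39 mm²; the sphere at (11.5, 13) is not intersected at this z (|z−center|=20.100 > r=11); Taking the first minus the rest: none of the subtracted shapes is present at this height, so the result so far is unchanged — area = 389.39 mm². So its area = 389.39 mm². Layer 168 is larger (457.82 vs 389.39 mm²).

layer 168 (z = 16.8 mm)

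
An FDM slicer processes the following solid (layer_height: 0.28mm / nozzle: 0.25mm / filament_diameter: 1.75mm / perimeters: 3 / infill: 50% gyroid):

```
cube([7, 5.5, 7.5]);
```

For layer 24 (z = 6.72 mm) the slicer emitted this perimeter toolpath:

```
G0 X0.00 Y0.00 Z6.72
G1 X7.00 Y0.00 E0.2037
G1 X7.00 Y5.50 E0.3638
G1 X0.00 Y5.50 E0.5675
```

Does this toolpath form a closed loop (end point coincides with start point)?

no

Start point (G0): (0.00, 0.00). End point (last G1): the path does not return to the start — open.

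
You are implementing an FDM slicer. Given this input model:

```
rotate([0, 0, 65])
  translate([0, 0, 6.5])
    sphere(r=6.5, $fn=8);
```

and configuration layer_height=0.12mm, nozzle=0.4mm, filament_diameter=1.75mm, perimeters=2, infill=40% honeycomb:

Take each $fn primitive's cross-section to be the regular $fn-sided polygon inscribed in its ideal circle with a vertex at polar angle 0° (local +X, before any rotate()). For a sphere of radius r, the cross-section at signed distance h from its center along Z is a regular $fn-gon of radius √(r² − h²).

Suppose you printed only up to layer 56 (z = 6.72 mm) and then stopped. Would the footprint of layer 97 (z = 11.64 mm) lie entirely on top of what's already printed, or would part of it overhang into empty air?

Compare the two slices. At z = 6.72: the r=6.5 sphere contributes a regular 8-gon of circumradius √(6.5²−0.22²) = 6.496 (area = (8/2)·6.496²·sin(360°/8) = 119.36 mm²); (rotated 65° about Z; rotation is an isometry so areas/perimeters/island counts are preserved). At z = 11.64: the r=6.5 sphere slices to a regular 8-gon of circumradius 3.979 (√(r²−h²) with h=5.14 from center) (area = (8/2)·3.979²·sin(360°/8) = 44.78 mm²); (whole slice rotated 65° about Z — lengths, areas and connectivity unchanged). Checking containment: the cross-section at z = 11.64 is a subset of the cross-section at z = 6.72.

entirely on top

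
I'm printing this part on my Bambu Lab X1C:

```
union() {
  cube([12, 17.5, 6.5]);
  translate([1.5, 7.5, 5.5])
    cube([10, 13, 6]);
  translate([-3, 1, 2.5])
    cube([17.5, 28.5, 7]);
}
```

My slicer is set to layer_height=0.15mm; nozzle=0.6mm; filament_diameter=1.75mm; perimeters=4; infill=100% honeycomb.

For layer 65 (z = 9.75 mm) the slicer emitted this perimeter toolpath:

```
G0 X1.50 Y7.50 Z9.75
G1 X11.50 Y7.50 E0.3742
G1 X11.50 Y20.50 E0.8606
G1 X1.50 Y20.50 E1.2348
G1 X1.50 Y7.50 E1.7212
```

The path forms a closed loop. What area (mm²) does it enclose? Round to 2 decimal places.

130.00 mm²

Apply the shoelace formula to the sequence of (X, Y) vertices; enclosed area = 130.00 mm².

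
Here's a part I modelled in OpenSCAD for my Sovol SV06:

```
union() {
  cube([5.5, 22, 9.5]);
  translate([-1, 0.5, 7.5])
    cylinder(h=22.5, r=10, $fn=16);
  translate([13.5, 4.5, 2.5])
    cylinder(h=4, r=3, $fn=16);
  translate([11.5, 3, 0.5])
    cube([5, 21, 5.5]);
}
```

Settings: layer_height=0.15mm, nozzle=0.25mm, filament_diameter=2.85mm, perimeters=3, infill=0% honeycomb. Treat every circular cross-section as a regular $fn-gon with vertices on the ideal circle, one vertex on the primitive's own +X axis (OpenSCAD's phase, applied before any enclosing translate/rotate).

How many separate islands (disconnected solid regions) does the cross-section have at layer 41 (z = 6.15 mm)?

At z = 6.15 mm: the 5.5×22 cube contributes its full rectangle; the cylinder at (-1, 0.5) does not reach this height (z outside [7.5, 30]); the r=3 cylinder at (13.5, 4.5) contributes a regular 16-gon of circumradius 3; the cube at (11.5, 3) is not intersected at this z (z outside [0.5, 6]); Merging all regions: the 2 present regions are separate (no shared area or edge), so areas and boundary lengths simply add and each stays a separate island — 2 connected regions. Overall, the cross-section has 2 separate islands. Island count = 2.

2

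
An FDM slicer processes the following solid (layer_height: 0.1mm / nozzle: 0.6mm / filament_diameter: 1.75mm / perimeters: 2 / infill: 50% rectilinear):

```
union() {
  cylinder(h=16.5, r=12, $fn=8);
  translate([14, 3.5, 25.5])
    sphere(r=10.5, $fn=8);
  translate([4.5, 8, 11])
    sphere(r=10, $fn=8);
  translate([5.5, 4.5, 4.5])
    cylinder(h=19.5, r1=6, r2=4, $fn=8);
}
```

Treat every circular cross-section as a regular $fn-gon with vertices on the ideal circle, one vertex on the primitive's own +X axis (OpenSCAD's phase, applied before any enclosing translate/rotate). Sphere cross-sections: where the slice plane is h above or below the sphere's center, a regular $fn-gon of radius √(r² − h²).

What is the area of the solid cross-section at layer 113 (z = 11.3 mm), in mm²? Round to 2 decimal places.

534.89 mm²

At z = 11.3 mm: the r=12 cylinder gives a regular 8-gon of circumradius 12 (constant along its height) (area = (8/2)·12.000²·sin(360°/8) = 407.29 mm²); the sphere at (14, 3.5) is absent (|z−center|=14.200 > r=10.5); the r=10 sphere at (4.5, 8) slices to a regular 8-gon of circumradius 9.995 (√(r²−h²) with h=0.3 from center) (area = (8/2)·9.995²·sin(360°/8) = 282.59 mm²); the cone at (5.5, 4.5) (r1=6→r2=4) has section circumradius 5.303 here — a regular 8-gon (area = (8/2)·5.303²·sin(360°/8) = 79.53 mm²); Merging all regions: the regions partially overlap — summed areas 769.41 mm² minus the doubly-counted overlap 234.52 mm² gives 534.89 mm² — area = 534.89 mm². Overall, the cross-section is a single solid region. Net area = 534.89 mm².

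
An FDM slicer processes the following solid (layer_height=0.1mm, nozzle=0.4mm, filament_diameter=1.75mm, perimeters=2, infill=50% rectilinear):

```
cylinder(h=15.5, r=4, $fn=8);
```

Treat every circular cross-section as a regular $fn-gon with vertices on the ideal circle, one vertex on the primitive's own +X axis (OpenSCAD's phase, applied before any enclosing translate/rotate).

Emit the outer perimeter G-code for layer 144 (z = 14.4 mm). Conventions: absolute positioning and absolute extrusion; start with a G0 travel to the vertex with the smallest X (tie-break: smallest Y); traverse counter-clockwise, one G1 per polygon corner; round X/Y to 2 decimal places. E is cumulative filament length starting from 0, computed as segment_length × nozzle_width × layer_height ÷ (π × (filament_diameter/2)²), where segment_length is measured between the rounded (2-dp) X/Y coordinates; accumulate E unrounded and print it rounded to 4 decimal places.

At z = 14.4 mm: the r=4 cylinder gives a regular 8-gon of circumradius 4 (constant along its height). The outline is a single polygon with 8 vertices. Extrusion per mm of travel: 0.4 × 0.1 / (π × 0.875²) = 0.016630. Accumulating E over each segment gives final E = 0.4074.

G0 X-4.00 Y0.00 Z14.40
G1 X-2.83 Y-2.83 E0.0509
G1 X0.00 Y-4.00 E0.1019
G1 X2.83 Y-2.83 E0.1528
G1 X4.00 Y0.00 E0.2037
G1 X2.83 Y2.83 E0.2546
G1 X0.00 Y4.00 E0.3056
G1 X-2.83 Y2.83 E0.3565
G1 X-4.00 Y0.00 E0.4074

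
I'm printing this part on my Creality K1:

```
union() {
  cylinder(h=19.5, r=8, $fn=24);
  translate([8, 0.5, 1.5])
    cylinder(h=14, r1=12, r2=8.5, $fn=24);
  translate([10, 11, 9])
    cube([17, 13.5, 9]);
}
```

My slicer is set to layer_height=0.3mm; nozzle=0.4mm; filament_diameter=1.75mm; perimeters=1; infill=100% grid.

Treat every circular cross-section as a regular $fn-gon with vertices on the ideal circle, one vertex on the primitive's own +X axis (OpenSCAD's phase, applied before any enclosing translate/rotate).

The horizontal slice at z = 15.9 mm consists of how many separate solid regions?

At z = 15.9 mm: the r=8 cylinder gives a regular 24-gon of circumradius 8 (constant along its height); the cone at (8, 0.5) is absent (z outside [1.5, 15.5]); the cube at (10, 11) is present — its section is the full 17×13.5 rectangle; Combining (union): the 2 present regions are separate (no shared area or edge), so areas and boundary lengths simply add and each stays a separate island — 2 connected regions. The result has 2 disconnected regions.

2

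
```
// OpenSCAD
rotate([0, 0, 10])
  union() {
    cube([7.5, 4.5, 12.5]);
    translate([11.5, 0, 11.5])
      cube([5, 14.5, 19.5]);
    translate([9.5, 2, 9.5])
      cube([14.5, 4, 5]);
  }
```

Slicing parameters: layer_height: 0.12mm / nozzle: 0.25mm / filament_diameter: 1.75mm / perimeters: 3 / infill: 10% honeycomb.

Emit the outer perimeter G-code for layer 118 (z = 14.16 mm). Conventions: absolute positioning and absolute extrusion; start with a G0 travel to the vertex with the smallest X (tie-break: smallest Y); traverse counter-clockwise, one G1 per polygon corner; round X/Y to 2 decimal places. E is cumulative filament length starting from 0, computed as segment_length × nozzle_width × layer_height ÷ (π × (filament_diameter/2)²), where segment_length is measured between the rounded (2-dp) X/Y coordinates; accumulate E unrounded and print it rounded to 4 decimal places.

G0 X8.31 Y7.56 Z14.16
G1 X9.01 Y3.62 E0.0499
G1 X10.98 Y3.97 E0.0749
G1 X11.33 Y2.00 E0.0998
G1 X16.25 Y2.87 E0.1621
G1 X15.90 Y4.83 E0.1870
G1 X23.29 Y6.14 E0.2806
G1 X22.59 Y10.08 E0.3305
G1 X15.21 Y8.77 E0.4240
G1 X13.73 Y17.14 E0.5300
G1 X8.81 Y16.28 E0.5923
G1 X10.28 Y7.91 E0.6983
G1 X8.31 Y7.56 E0.7232

At z = 14.16 mm: the cube is absent (z outside [0, 12.5]); the cube at (11.5, 0) (footprint 5×14.5) is included at this height; the 14.5×4 cube at (9.5, 2) contributes its full rectangle; Combining (union): the regions partially overlap (shared area 20.00 mm²), so overlapping operands fuse into one piece — 1 connected region; (rotated 10° about Z; rotation is an isometry so areas/perimeters/island counts are preserved). The outline is a single polygon with 12 vertices. Extrusion per mm of travel: 0.25 × 0.12 / (π × 0.875²) = 0.012473. Accumulating E over each segment gives final E = 0.7232.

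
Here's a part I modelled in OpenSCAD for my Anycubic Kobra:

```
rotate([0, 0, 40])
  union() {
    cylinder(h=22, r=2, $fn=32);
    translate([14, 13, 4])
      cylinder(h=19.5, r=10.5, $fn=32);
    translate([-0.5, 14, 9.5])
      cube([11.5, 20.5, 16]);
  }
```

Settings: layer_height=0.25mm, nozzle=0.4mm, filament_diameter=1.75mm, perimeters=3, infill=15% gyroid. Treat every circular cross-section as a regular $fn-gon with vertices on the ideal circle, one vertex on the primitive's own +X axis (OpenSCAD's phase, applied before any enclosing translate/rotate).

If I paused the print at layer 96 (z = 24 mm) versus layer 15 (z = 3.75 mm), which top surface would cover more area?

layer 96 (z = 24 mm)

Layer 96 (z = 24): the cylinder is not intersected at this z (z outside [0, 22]); the cylinder at (14, 13) is absent (z outside [4, 23.5]); the cube at (-0.5, 14) is present — its section is the full 11.5×20.5 rectangle (area 235.75 mm²); Merging all regions: only the 11.5×20.5 cube at (-0.5, 14) is present, so the union is just that shape — area = 235.75 mm²; (rotated 40° about Z; rotation is an isometry so areas/perimeters/island counts are preserved). So its area = 235.75 mm². Layer 15 (z = 3.75): the cylinder: section is a regular 32-gon, circumradius r=2 (area = (32/2)·2.000²·sin(360°/32) = 12.49 mm²); the cylinder at (14, 13) does not reach this height (z outside [4, 23.5]); the cube at (-0.5, 14) does not reach this height (z outside [9.5, 25.5]); Merging all regions: only the r=2 cylinder is present, so the union is just that shape — area = 12.49 mm²; (whole slice rotated 40° about Z — lengths, areas and connectivity unchanged). So its area = 12.49 mm². Layer 96 is larger (235.75 vs 12.49 mm²).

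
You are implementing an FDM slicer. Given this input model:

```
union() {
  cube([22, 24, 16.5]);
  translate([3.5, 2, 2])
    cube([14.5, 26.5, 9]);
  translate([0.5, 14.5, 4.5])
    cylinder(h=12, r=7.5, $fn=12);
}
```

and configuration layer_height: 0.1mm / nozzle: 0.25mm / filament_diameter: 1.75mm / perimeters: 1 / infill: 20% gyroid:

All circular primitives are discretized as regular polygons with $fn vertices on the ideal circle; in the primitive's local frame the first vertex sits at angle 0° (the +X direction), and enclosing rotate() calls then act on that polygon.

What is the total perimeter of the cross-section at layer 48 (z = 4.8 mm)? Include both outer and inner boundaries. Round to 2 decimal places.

At z = 4.8 mm: the cube is present — its section is the full 22×24 rectangle (perimeter 92.00 mm); the 14.5×26.5 cube at (3.5, 2) contributes its full rectangle (perimeter 82.00 mm); the cylinder at (0.5, 14.5): section is a regular 12-gon, circumradius r=7.5 (perimeter = 2·12·7.500·sin(180°/12) = 46.59 mm); Combining (union): the regions partially overlap (shared area 410.81 mm²), so the edge portions inside another operand are dropped and the merged outline is re-measured after clipping — boundary = 108.53 mm. Overall, the cross-section is a single solid region. Total boundary length (outer) = 108.53 mm.

108.53 mm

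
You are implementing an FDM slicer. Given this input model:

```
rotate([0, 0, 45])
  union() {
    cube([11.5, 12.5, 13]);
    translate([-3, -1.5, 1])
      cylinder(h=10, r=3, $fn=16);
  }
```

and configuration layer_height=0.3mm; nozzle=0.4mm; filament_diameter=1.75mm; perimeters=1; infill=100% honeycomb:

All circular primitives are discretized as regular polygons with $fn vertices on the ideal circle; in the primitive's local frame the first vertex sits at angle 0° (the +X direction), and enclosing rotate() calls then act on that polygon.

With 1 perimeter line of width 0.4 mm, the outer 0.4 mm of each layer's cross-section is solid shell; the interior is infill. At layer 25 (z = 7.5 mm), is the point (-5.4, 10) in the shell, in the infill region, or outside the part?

At z = 7.5 mm: the 11.5×12.5 cube contributes its full rectangle; the cylinder at (-3, -1.5): section is a regular 16-gon, circumradius r=3; Combining (union): the 2 present regions are separate (no shared area or edge), so areas and boundary lengths simply add and each stays a separate island — 2 connected regions; (rotated 45° about Z; rotation is an isometry so areas/perimeters/island counts are preserved). Overall, the cross-section has 2 separate islands. Undo the 45° rotation: the query point maps to (3.253, 10.889) in the un-rotated model frame. The nearest boundary edge runs (0.00, 12.50)→(11.50, 12.50); distance from the point to it = 1.61 mm. (Shell/infill is judged within the island containing the point — the largest one.) The point is inside the cross-section and 1.61 mm from the nearest boundary — more than the 0.4 mm shell width (1 × 0.4), so it's in the infill interior.

infill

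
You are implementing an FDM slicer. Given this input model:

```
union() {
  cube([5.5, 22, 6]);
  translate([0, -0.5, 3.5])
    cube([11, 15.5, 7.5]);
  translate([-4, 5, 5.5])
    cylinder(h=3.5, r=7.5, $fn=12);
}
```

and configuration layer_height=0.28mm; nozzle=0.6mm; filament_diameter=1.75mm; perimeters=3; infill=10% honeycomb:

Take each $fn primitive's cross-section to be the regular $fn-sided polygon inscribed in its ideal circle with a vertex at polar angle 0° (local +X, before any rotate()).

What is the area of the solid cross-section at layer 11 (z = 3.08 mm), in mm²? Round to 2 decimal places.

121.00 mm²

At z = 3.08 mm: the 5.5×22 cube contributes its full rectangle (area 121.00 mm²); the cube at (0, -0.5) does not reach this height (z outside [3.5, 11]); the cylinder at (-4, 5) is absent (z outside [5.5, 9]); Combining (union): only the 5.5×22 cube is present, so the union is just that shape — area = 121.00 mm². Overall, the cross-section is a single solid region. Net area = 121.00 mm².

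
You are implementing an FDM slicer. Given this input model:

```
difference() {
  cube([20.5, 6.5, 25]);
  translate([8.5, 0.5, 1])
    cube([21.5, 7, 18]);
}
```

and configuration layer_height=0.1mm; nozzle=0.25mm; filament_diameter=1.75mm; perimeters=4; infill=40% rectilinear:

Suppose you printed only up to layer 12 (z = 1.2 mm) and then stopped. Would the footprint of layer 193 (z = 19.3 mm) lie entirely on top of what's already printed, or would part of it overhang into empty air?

part overhangs

Compare the two slices. At z = 1.2: the 20.5×6.5 cube contributes its full rectangle (area 133.25 mm²); the 21.5×7 cube at (8.5, 0.5) contributes its full rectangle (area 150.50 mm²); After the difference (first − rest): starting from the 20.5×6.5 cube (133.25 mm²), the 21.5×7 cube at (8.5, 0.5) partially overlaps it — only the 72.00 mm² overlap (of its 150.50 mm²) is removed, clipping the outline — area = 61.25 mm². At z = 19.3: the cube is present — its section is the full 20.5×6.5 rectangle (area 133.25 mm²); the cube at (8.5, 0.5) does not reach this height (z outside [1, 19]); Taking the first minus the rest: none of the subtracted shapes is present at this height, so the 20.5×6.5 cube is unchanged — area = 133.25 mm². Checking containment: at z = 19.3 the cross-section extends beyond the z = 1.2 cross-section by about 72.00 mm².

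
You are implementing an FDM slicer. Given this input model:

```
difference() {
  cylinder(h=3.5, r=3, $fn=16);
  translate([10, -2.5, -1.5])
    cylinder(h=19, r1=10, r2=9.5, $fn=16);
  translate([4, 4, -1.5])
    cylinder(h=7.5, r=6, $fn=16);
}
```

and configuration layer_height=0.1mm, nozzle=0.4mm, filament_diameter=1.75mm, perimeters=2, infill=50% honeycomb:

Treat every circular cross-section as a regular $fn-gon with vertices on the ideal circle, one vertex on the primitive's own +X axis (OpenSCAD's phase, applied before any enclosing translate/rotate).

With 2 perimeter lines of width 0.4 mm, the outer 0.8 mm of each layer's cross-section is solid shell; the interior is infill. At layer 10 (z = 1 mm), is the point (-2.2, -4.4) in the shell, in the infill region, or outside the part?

outside

At z = 1 mm: the cylinder: section is a regular 16-gon, circumradius r=3; the cone at (10, -2.5) contributes a regular 16-gon of circumradius 9.934 (interpolated between r1=10 and r2=9.5 at t=0.132); the r=6 cylinder at (4, 4) gives a regular 16-gon of circumradius 6 (constant along its height); After the difference (first − rest): starting from the r=3 cylinder, the cone at (10, -2.5) partially overlaps it — only the 10.07 mm² overlap (of its 302.13 mm²) is removed, clipping the outline; the r=6 cylinder at (4, 4) partially overlaps it — only the 6.68 mm² overlap (of its 110.21 mm²) is removed, clipping the outline — 1 connected region. Overall, the cross-section is a single solid region. The nearest boundary edge runs (-0.00, -3.00)→(-1.15, -2.77); distance from the point to it = 1.94 mm. The point is not inside any of the regions above, so it lies outside the cross-section (1.94 mm from the nearest boundary).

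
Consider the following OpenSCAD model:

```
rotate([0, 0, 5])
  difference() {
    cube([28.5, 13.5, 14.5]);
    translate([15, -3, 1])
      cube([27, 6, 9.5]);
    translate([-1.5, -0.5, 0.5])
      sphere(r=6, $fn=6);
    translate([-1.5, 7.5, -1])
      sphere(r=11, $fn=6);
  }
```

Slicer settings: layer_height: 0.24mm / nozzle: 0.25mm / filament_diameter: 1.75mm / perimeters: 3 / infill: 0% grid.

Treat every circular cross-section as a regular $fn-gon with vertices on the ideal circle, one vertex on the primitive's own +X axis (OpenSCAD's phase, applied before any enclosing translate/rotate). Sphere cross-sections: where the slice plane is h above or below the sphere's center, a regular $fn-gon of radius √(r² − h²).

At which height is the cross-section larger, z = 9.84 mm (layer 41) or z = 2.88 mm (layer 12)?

layer 41 (z = 9.84 mm)

Layer 41 (z = 9.84): the 28.5×13.5 cube contributes its full rectangle (area 384.75 mm²); the cube at (15, -3) is present — its section is the full 27×6 rectangle (area 162.00 mm²); the sphere at (-1.5, -0.5) is not intersected at this z (|z−center|=9.340 > r=6); the r=11 sphere at (-1.5, 7.5) contributes a regular 6-gon of circumradius √(11²−10.84²) = 1.869 (area = (6/2)·1.869²·sin(360°/6) = 9.08 mm²); Subtracting the remaining from the first: starting from the 28.5×13.5 cube (384.75 mm²), the 27×6 cube at (15, -3) partially overlaps it — only the 40.50 mm² overlap (of its 162.00 mm²) is removed, clipping the outline; the r=11 sphere at (-1.5, 7.5) partially overlaps it — only the 0.24 mm² overlap (of its 9.08 mm²) is removed, clipping the outline — area = 344.01 mm²; (whole slice rotated 5° about Z — lengths, areas and connectivity unchanged). So its area = 344.01 mm². Layer 12 (z = 2.88): the 28.5×13.5 cube contributes its full rectangle (area 384.75 mm²); the 27×6 cube at (15, -3) contributes its full rectangle (area 162.00 mm²); the sphere at (-1.5, -0.5): section is a regular 6-gon, circumradius = √(r²−h²) = √(6²−2.38²) = 5.508 (area = (6/2)·5.508²·sin(360°/6) = 78.81 mm²); the r=11 sphere at (-1.5, 7.5) contributes a regular 6-gon of circumradius √(11²−3.88²) = 10.293 (area = (6/2)·10.293²·sin(360°/6) = 275.25 mm²); Taking the first minus the rest: starting from the 28.5×13.5 cube (384.75 mm²), the 27×6 cube at (15, -3) partially overlaps it — only the 40.50 mm² overlap (of its 162.00 mm²) is removed, clipping the outline; the r=6 sphere at (-1.5, -0.5) partially overlaps it — only the 10.62 mm² overlap (of its 78.81 mm²) is removed, clipping the outline; the r=11 sphere at (-1.5, 7.5) partially overlaps it — only the 81.46 mm² overlap (of its 275.25 mm²) is removed, clipping the outline — area = 252.17 mm²; (whole slice rotated 5° about Z — lengths, areas and connectivity unchanged). So its area = 252.17 mm². Layer 41 is larger (344.01 vs 252.17 mm²).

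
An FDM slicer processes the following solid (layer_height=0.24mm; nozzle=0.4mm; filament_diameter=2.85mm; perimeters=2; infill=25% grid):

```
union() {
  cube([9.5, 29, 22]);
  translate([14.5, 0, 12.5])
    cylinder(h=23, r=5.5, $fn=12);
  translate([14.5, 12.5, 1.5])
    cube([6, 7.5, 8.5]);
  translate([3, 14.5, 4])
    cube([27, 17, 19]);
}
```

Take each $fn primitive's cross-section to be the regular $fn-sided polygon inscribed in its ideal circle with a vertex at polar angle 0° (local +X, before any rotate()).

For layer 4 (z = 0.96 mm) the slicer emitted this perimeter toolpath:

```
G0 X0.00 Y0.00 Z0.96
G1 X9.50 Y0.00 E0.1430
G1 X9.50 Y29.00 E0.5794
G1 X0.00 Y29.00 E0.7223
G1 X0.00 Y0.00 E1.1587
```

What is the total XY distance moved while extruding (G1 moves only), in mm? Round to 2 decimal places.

77.00 mm

Sum the Euclidean lengths of each G1 segment: total = 77.00 mm.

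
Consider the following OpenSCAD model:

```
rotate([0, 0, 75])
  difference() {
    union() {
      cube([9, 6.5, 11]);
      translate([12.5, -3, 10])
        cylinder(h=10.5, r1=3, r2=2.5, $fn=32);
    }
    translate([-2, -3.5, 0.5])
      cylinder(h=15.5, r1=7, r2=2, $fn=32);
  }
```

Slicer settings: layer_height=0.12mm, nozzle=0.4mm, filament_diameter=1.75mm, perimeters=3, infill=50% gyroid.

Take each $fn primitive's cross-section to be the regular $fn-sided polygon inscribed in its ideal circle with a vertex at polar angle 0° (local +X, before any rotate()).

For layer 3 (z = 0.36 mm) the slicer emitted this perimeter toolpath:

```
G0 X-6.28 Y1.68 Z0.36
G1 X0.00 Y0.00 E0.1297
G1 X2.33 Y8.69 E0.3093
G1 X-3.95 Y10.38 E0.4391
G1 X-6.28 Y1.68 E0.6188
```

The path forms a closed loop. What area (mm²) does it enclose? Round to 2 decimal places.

58.53 mm²

Apply the shoelace formula to the sequence of (X, Y) vertices; enclosed area = 58.53 mm².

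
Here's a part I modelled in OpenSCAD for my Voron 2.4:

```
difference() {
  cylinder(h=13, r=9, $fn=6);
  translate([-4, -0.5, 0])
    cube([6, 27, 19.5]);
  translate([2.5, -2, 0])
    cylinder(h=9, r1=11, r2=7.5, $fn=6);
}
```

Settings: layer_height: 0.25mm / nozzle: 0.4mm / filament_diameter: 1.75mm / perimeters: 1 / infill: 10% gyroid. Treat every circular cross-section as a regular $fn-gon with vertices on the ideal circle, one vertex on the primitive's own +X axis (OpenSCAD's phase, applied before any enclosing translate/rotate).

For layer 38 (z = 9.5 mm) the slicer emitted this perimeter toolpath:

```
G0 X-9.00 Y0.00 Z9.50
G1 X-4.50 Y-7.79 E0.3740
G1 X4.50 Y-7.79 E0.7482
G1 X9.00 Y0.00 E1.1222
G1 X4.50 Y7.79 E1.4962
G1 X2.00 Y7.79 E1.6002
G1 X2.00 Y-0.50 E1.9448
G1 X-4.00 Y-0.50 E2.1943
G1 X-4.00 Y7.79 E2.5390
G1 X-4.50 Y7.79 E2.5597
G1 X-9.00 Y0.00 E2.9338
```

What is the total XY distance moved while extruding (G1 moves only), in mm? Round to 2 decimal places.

70.57 mm

Sum the Euclidean lengths of each G1 segment: total = 70.57 mm.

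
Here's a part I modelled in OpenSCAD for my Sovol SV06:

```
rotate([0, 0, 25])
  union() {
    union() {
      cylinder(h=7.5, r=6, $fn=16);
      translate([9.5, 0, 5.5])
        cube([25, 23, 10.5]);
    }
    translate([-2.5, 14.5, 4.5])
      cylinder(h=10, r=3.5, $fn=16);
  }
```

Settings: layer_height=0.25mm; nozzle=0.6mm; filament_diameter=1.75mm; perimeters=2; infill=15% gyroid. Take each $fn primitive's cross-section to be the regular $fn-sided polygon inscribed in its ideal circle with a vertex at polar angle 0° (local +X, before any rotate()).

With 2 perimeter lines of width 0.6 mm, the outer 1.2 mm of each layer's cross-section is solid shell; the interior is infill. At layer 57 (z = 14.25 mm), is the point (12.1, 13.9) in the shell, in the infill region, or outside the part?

At z = 14.25 mm: the cylinder is absent (z outside [0, 7.5]); the cube at (9.5, 0) is present — its section is the full 25×23 rectangle; Merging all regions: only the 25×23 cube at (9.5, 0) is present, so the union is just that shape — 1 connected region; the cylinder at (-2.5, 14.5): section is a regular 16-gon, circumradius r=3.5; Taking the union: the 2 present regions are separate (no shared area or edge), so areas and boundary lengths simply add and each stays a separate island — 2 connected regions; (rotated 25° about Z; rotation is an isometry so areas/perimeters/island counts are preserved). Overall, the cross-section has 2 separate islands. Undo the 25° rotation: the query point maps to (16.841, 7.484) in the un-rotated model frame. The nearest boundary edge runs (9.50, 0.00)→(9.50, 23.00); distance from the point to it = 7.34 mm. (Shell/infill is judged within the island containing the point — the largest one.) The point is inside the cross-section and 7.34 mm from the nearest boundary — more than the 1.2 mm shell width (2 × 0.6), so it's in the infill interior.

infill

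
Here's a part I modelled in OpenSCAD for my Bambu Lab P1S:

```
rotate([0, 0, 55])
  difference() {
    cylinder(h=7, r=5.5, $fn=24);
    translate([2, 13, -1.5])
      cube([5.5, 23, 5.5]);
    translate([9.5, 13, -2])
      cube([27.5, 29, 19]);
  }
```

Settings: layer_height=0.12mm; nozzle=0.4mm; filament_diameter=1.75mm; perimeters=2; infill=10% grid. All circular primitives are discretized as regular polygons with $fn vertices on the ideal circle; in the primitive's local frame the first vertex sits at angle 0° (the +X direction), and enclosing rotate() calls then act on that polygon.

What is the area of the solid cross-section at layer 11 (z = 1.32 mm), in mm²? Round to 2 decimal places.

At z = 1.32 mm: the r=5.5 cylinder gives a regular 24-gon of circumradius 5.5 (constant along its height) (area = (24/2)·5.500²·sin(360°/24) = 93.95 mm²); the 5.5×23 cube at (2, 13) contributes its full rectangle (area 126.50 mm²); the cube at (9.5, 13) is present — its section is the full 27.5×29 rectangle (area 797.50 mm²); After the difference (first − rest): starting from the r=5.5 cylinder (93.95 mm²), the 5.5×23 cube at (2, 13) misses the remaining region (no effect); the 27.5×29 cube at (9.5, 13) misses the remaining region (no effect) — area = 93.95 mm²; (whole slice rotated 55° about Z — lengths, areas and connectivity unchanged). Overall, the cross-section is a single solid region. Net area = 93.95 mm².

93.95 mm²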